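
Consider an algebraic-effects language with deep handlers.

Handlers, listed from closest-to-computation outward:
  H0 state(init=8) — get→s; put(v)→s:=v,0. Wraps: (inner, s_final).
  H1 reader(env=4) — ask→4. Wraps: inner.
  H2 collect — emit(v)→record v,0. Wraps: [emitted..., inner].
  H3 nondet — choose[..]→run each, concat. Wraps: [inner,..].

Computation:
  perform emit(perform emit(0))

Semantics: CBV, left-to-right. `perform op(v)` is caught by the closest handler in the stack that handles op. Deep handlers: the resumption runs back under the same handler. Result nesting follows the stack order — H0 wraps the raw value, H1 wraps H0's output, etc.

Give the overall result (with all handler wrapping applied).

Answer: [[0, 0, (0, 8)]]

Working:
emit(0) @ H2 ⇒ out+=0
emit(0) @ H2 ⇒ out+=0
H0 returns (0, 8)
H1 returns (0, 8)
H2 returns [0, 0, (0, 8)]
H3 returns [[0, 0, (0, 8)]]
= [[0, 0, (0, 8)]]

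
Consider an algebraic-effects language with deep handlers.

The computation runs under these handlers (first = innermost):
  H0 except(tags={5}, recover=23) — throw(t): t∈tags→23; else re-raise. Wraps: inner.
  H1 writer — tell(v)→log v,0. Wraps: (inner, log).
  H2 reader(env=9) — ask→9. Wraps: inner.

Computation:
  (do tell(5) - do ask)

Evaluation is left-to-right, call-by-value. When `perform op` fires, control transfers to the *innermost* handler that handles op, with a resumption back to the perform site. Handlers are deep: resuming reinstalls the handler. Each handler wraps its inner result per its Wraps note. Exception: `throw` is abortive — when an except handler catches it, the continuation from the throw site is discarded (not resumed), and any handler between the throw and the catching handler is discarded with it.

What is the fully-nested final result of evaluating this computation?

Evaluation trace:
tell(5) @ H1 ⇒ log+=5
ask @ H2 ⇒ 9
H0 returns -9
H1 returns (-9, (5))
H2 returns (-9, (5))
= (-9, (5))

Answer: (-9, (5))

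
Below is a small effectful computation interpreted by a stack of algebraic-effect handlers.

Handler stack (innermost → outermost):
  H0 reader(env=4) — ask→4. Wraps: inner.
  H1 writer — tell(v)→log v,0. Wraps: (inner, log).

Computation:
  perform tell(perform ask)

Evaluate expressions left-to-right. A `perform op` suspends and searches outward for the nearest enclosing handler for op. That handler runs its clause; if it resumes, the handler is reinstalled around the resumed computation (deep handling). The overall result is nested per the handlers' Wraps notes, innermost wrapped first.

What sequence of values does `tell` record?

Answer: (4)

Evaluation trace:
ask @ H0 ⇒ 4
tell(4) @ H1 ⇒ log+=4
H0 returns 0
H1 returns (0, (4))
= (0, (4))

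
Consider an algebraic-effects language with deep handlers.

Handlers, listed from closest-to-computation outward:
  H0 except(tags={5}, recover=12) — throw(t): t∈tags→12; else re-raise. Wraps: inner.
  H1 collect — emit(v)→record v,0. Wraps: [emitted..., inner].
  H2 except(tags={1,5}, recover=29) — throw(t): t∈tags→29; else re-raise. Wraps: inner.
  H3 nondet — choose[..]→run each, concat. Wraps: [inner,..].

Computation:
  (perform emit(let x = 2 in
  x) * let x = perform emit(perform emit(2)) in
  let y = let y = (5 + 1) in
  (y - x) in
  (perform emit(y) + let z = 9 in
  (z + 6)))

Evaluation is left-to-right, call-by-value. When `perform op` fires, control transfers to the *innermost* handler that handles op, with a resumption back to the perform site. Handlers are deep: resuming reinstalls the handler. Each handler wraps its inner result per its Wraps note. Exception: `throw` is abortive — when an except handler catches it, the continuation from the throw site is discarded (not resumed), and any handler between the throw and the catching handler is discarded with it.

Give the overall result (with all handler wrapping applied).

Answer: [[2, 2, 0, 6, 0]]

Working:
emit(2) @ H1 ⇒ out+=2
emit(2) @ H1 ⇒ out+=2
emit(0) @ H1 ⇒ out+=0
emit(6) @ H1 ⇒ out+=6
H0 returns 0
H1 returns [2, 2, 0, 6, 0]
H2 returns [2, 2, 0, 6, 0]
H3 returns [[2, 2, 0, 6, 0]]
= [[2, 2, 0, 6, 0]]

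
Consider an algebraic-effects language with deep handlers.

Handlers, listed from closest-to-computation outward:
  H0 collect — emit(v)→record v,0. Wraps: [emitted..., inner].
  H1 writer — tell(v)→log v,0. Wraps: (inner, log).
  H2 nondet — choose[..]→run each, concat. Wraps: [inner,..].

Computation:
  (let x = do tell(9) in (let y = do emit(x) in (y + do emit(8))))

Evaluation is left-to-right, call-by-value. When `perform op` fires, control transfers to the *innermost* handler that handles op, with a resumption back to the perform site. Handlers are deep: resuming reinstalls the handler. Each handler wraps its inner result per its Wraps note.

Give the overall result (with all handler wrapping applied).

Evaluation trace:
tell(9) @ H1 ⇒ log+=9
emit(0) @ H0 ⇒ out+=0
emit(8) @ H0 ⇒ out+=8
H0 returns [0, 8, 0]
H1 returns ([0, 8, 0], (9))
H2 returns [([0, 8, 0], (9))]
= [([0, 8, 0], (9))]

Answer: [([0, 8, 0], (9))]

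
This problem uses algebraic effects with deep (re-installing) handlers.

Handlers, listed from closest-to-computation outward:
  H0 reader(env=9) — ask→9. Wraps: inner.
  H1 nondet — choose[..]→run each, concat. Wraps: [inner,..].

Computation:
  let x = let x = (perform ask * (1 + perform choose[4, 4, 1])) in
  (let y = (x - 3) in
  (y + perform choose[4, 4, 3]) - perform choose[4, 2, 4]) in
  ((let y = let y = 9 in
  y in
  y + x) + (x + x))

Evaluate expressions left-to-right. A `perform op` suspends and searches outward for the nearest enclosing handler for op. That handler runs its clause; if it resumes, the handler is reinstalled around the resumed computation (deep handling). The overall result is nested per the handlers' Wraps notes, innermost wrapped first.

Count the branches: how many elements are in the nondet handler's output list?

Answer: 27

Evaluation trace:
ask @ H0 ⇒ 9
choose[4, 4, 1] @ H1
  branch[0] choose=4:
    choose[4, 4, 3] @ H1
      branch[0] choose=4:
        choose[4, 2, 4] @ H1
          branch[0] choose=4:
            H0 returns 135
            H1 returns [135]
          branch[1] choose=2:
            H0 returns 141
            H1 returns [141]
          branch[2] choose=4:
            H0 returns 135
            H1 returns [135]
      branch[1] choose=4:
        choose[4, 2, 4] @ H1
          branch[0] choose=4:
            H0 returns 135
            H1 returns [135]
          branch[1] choose=2:
            H0 returns 141
            H1 returns [141]
          branch[2] choose=4:
            H0 returns 135
            H1 returns [135]
      branch[2] choose=3:
        choose[4, 2, 4] @ H1
          branch[0] choose=4:
            H0 returns 132
            H1 returns [132]
          branch[1] choose=2:
            H0 returns 138
            H1 returns [138]
          branch[2] choose=4:
            H0 returns 132
            H1 returns [132]
  branch[1] choose=4:
    choose[4, 4, 3] @ H1
      branch[0] choose=4:
        choose[4, 2, 4] @ H1
          branch[0] choose=4:
            H0 returns 135
            H1 returns [135]
          branch[1] choose=2:
            H0 returns 141
            H1 returns [141]
          branch[2] choose=4:
            H0 returns 135
            H1 returns [135]
      branch[1] choose=4:
        choose[4, 2, 4] @ H1
          branch[0] choose=4:
            H0 returns 135
            H1 returns [135]
          branch[1] choose=2:
            H0 returns 141
            H1 returns [141]
          branch[2] choose=4:
            H0 returns 135
            H1 returns [135]
      branch[2] choose=3:
        choose[4, 2, 4] @ H1
          branch[0] choose=4:
            H0 returns 132
            H1 returns [132]
          branch[1] choose=2:
            H0 returns 138
            H1 returns [138]
          branch[2] choose=4:
            H0 returns 132
            H1 returns [132]
  branch[2] choose=1:
    choose[4, 4, 3] @ H1
      branch[0] choose=4:
        choose[4, 2, 4] @ H1
          branch[0] choose=4:
            H0 returns 54
            H1 returns [54]
          branch[1] choose=2:
            H0 returns 60
            H1 returns [60]
          branch[2] choose=4:
            H0 returns 54
            H1 returns [54]
      branch[1] choose=4:
        choose[4, 2, 4] @ H1
          branch[0] choose=4:
            H0 returns 54
            H1 returns [54]
          branch[1] choose=2:
            H0 returns 60
            H1 returns [60]
          branch[2] choose=4:
            H0 returns 54
            H1 returns [54]
      branch[2] choose=3:
        choose[4, 2, 4] @ H1
          branch[0] choose=4:
            H0 returns 51
            H1 returns [51]
          branch[1] choose=2:
            H0 returns 57
            H1 returns [57]
          branch[2] choose=4:
            H0 returns 51
            H1 returns [51]
= [135, 141, 135, 135, 141, 135, 132, 138, 132, 135, 141, 135, 135, 141, 135, 132, 138, 132, 54, 60, 54, 54, 60, 54, 51, 57, 51]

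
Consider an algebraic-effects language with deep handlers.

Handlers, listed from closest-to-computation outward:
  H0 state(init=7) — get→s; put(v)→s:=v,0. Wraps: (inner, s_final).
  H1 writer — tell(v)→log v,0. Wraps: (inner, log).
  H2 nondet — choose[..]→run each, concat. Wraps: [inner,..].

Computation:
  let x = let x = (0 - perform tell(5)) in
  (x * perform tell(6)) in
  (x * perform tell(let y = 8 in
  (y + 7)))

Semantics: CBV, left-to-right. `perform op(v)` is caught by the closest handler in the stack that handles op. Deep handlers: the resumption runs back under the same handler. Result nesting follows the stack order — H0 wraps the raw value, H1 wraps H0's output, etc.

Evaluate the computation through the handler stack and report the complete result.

Answer: [((0, 7), (5, 6, 15))]

Evaluation trace:
tell(5) @ H1 ⇒ log+=5
tell(6) @ H1 ⇒ log+=6
tell(15) @ H1 ⇒ log+=15
H0 returns (0, 7)
H1 returns ((0, 7), (5, 6, 15))
H2 returns [((0, 7), (5, 6, 15))]
= [((0, 7), (5, 6, 15))]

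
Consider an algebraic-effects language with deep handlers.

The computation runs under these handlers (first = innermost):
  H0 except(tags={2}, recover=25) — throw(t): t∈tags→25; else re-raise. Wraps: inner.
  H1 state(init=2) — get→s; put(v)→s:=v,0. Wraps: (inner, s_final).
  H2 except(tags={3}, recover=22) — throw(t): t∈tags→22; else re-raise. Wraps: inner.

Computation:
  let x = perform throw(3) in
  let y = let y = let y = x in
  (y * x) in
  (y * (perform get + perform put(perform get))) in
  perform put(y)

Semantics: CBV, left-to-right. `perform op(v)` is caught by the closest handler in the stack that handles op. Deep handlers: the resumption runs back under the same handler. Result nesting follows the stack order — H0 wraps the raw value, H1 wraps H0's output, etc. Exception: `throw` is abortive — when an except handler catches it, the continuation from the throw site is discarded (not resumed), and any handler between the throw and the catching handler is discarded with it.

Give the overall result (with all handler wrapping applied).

Answer: 22

Working:
throw(3) @ H0 re-raised
throw(3) @ H2 caught ⇒ 22
= 22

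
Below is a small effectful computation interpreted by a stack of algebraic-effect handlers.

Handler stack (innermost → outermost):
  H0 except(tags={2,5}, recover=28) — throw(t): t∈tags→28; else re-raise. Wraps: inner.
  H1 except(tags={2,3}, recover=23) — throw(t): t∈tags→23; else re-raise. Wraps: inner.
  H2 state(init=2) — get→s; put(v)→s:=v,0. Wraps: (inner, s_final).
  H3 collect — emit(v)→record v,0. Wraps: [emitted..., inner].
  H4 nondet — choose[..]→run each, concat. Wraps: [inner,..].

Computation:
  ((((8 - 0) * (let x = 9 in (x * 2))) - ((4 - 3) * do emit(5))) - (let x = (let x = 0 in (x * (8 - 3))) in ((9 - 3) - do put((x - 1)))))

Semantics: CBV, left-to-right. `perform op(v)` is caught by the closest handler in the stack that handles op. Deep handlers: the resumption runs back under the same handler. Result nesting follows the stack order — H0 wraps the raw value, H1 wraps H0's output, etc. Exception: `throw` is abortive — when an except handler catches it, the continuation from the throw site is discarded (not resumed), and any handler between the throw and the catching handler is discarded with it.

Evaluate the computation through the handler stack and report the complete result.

Working:
emit(5) @ H3 ⇒ out+=5
put(-1) @ H2 ⇒ s:=-1
H0 returns 138
H1 returns 138
H2 returns (138, -1)
H3 returns [5, (138, -1)]
H4 returns [[5, (138, -1)]]
= [[5, (138, -1)]]

Answer: [[5, (138, -1)]]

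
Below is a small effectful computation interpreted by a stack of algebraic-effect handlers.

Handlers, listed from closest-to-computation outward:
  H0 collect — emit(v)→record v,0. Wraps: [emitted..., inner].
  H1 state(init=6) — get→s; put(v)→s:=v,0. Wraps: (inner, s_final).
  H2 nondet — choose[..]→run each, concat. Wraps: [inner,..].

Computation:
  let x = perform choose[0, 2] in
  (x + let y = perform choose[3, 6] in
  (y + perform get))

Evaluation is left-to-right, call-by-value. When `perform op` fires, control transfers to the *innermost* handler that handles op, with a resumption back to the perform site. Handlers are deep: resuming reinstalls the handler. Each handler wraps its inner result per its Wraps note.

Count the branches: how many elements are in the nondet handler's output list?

Evaluation trace:
choose[0, 2] @ H2
  branch[0] choose=0:
    choose[3, 6] @ H2
      branch[0] choose=3:
        get @ H1 ⇒ 6
        H0 returns [9]
        H1 returns ([9], 6)
        H2 returns [([9], 6)]
      branch[1] choose=6:
        get @ H1 ⇒ 6
        H0 returns [12]
        H1 returns ([12], 6)
        H2 returns [([12], 6)]
  branch[1] choose=2:
    choose[3, 6] @ H2
      branch[0] choose=3:
        get @ H1 ⇒ 6
        H0 returns [11]
        H1 returns ([11], 6)
        H2 returns [([11], 6)]
      branch[1] choose=6:
        get @ H1 ⇒ 6
        H0 returns [14]
        H1 returns ([14], 6)
        H2 returns [([14], 6)]
= [([9], 6), ([12], 6), ([11], 6), ([14], 6)]

Answer: 4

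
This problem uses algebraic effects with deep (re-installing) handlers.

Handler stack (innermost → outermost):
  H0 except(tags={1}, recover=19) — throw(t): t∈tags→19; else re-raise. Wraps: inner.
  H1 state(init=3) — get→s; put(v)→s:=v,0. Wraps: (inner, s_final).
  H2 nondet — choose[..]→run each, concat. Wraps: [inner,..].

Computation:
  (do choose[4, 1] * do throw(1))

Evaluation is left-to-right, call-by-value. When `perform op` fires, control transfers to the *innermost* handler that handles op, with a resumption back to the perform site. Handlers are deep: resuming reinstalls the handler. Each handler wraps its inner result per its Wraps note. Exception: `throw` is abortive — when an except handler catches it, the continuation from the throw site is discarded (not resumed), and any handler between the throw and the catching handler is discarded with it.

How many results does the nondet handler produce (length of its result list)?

Answer: 2

Evaluation trace:
choose[4, 1] @ H2
  branch[0] choose=4:
    throw(1) @ H0 caught ⇒ 19
    H1 returns (19, 3)
    H2 returns [(19, 3)]
  branch[1] choose=1:
    throw(1) @ H0 caught ⇒ 19
    H1 returns (19, 3)
    H2 returns [(19, 3)]
= [(19, 3), (19, 3)]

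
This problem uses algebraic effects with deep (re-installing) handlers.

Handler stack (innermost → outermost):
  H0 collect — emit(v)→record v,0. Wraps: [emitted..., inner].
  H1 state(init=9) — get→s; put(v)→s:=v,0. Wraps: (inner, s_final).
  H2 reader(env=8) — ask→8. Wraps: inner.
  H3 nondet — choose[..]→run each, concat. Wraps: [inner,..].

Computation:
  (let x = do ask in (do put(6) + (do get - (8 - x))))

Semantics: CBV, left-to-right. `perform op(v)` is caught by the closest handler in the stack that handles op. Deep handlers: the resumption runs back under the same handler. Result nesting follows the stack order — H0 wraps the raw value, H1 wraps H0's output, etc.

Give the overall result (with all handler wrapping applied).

Answer: [([6], 6)]

Step-by-step:
ask @ H2 ⇒ 8
put(6) @ H1 ⇒ s:=6
get @ H1 ⇒ 6
H0 returns [6]
H1 returns ([6], 6)
H2 returns ([6], 6)
H3 returns [([6], 6)]
= [([6], 6)]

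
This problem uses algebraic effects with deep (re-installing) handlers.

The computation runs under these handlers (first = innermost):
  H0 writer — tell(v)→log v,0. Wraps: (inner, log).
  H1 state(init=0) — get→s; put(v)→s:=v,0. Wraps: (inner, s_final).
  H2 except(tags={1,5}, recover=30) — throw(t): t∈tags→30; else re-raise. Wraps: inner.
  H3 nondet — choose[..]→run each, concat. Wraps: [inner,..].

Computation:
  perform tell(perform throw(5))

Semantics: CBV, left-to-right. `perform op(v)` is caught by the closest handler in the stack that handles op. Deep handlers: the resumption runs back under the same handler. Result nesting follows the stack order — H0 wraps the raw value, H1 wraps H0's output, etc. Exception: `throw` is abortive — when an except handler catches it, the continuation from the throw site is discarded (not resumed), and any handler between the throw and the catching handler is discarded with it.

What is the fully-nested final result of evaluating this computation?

Working:
throw(5) @ H2 caught ⇒ 30
H3 returns [30]
= [30]

Answer: [30]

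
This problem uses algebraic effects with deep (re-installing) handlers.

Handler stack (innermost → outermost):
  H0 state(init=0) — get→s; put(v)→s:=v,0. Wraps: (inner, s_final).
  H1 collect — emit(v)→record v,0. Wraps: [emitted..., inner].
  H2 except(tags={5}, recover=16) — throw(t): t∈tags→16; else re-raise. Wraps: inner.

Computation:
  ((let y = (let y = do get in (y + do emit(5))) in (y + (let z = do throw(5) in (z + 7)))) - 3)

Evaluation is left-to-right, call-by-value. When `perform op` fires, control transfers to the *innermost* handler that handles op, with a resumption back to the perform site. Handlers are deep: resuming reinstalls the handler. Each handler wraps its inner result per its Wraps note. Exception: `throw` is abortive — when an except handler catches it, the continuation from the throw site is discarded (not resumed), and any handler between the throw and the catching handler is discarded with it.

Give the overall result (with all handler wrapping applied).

Answer: 16

Step-by-step:
get @ H0 ⇒ 0
emit(5) @ H1 ⇒ out+=5
throw(5) @ H2 caught ⇒ 16
= 16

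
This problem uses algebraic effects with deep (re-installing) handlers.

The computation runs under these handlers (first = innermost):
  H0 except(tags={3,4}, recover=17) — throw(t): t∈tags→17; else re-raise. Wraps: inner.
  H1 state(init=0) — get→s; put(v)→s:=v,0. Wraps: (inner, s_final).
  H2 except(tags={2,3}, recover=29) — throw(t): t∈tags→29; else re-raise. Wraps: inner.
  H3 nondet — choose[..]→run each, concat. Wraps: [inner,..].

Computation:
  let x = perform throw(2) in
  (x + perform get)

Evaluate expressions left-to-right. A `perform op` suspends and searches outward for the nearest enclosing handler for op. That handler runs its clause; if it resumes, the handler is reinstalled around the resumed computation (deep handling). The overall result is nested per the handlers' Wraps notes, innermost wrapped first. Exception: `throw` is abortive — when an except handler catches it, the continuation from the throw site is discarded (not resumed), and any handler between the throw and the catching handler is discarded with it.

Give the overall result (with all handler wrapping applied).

Answer: [29]

Working:
throw(2) @ H0 re-raised
throw(2) @ H2 caught ⇒ 29
H3 returns [29]
= [29]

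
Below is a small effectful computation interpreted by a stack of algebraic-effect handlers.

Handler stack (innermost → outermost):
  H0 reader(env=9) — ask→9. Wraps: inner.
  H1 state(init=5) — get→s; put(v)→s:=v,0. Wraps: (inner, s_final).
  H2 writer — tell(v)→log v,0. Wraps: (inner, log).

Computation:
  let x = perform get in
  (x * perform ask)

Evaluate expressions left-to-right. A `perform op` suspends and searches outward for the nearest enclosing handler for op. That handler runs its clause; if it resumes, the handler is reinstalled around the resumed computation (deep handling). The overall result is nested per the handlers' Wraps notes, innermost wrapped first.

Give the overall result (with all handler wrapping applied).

Step-by-step:
get @ H1 ⇒ 5
ask @ H0 ⇒ 9
H0 returns 45
H1 returns (45, 5)
H2 returns ((45, 5), ())
= ((45, 5), ())

Answer: ((45, 5), ())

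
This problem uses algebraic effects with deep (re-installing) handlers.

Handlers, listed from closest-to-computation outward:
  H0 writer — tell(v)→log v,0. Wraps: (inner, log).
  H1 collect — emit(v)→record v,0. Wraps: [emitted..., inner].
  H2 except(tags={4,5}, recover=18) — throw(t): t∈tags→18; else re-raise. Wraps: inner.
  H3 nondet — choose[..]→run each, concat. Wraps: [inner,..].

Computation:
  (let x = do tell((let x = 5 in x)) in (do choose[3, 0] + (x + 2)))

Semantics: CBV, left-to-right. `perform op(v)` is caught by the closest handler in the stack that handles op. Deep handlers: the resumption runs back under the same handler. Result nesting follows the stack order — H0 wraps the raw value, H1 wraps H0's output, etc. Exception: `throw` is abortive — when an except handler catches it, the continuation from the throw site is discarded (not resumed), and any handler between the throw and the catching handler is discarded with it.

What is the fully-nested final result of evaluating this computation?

Working:
tell(5) @ H0 ⇒ log+=5
choose[3, 0] @ H3
  branch[0] choose=3:
    H0 returns (5, (5))
    H1 returns [(5, (5))]
    H2 returns [(5, (5))]
    H3 returns [[(5, (5))]]
  branch[1] choose=0:
    H0 returns (2, (5))
    H1 returns [(2, (5))]
    H2 returns [(2, (5))]
    H3 returns [[(2, (5))]]
= [[(5, (5))], [(2, (5))]]

Answer: [[(5, (5))], [(2, (5))]]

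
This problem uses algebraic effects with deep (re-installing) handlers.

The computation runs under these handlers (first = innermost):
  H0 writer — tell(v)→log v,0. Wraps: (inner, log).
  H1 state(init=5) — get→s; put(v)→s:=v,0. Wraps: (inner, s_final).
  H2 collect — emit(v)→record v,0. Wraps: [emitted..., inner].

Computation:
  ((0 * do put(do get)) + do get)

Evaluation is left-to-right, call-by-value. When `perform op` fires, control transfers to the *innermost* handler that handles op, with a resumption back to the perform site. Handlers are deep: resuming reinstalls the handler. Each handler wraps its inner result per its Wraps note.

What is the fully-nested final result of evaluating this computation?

Answer: [((5, ()), 5)]

Evaluation trace:
get @ H1 ⇒ 5
put(5) @ H1 ⇒ s:=5
get @ H1 ⇒ 5
H0 returns (5, ())
H1 returns ((5, ()), 5)
H2 returns [((5, ()), 5)]
= [((5, ()), 5)]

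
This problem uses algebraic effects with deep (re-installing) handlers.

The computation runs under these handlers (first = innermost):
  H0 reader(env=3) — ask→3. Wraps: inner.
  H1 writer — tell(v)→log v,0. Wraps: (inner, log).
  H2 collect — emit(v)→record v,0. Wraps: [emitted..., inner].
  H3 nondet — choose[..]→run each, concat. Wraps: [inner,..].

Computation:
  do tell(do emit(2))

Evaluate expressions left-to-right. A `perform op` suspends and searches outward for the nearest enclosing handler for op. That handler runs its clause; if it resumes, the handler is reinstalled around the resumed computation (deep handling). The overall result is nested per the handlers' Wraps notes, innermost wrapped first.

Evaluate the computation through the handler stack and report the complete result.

Working:
emit(2) @ H2 ⇒ out+=2
tell(0) @ H1 ⇒ log+=0
H0 returns 0
H1 returns (0, (0))
H2 returns [2, (0, (0))]
H3 returns [[2, (0, (0))]]
= [[2, (0, (0))]]

Answer: [[2, (0, (0))]]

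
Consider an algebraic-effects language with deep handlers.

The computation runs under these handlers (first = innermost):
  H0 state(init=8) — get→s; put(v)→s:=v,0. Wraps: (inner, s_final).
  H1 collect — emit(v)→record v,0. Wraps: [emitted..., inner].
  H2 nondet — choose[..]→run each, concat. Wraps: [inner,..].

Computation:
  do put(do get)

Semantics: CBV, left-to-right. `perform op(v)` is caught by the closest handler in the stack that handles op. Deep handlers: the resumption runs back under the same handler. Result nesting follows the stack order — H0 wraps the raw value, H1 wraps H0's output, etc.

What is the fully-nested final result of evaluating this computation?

Working:
get @ H0 ⇒ 8
put(8) @ H0 ⇒ s:=8
H0 returns (0, 8)
H1 returns [(0, 8)]
H2 returns [[(0, 8)]]
= [[(0, 8)]]

Answer: [[(0, 8)]]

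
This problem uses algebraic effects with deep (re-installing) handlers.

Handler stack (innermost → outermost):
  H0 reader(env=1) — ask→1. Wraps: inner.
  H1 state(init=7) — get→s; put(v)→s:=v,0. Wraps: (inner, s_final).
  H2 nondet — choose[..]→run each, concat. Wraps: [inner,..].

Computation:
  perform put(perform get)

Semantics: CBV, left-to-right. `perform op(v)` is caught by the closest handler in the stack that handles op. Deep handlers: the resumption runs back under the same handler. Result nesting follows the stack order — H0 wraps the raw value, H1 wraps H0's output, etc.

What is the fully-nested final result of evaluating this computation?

Working:
get @ H1 ⇒ 7
put(7) @ H1 ⇒ s:=7
H0 returns 0
H1 returns (0, 7)
H2 returns [(0, 7)]
= [(0, 7)]

Answer: [(0, 7)]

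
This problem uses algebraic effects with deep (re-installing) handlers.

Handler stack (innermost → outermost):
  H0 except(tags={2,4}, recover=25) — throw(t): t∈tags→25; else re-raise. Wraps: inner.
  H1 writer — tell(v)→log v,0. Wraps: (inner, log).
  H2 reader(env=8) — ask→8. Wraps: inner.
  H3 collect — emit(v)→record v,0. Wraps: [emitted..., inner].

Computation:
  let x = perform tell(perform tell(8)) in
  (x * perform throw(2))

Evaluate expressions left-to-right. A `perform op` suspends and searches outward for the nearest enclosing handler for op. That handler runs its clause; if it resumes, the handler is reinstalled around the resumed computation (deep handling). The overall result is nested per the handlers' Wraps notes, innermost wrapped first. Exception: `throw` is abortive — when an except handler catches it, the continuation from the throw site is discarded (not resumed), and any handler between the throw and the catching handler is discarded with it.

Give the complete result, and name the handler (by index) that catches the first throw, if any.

Step-by-step:
tell(8) @ H1 ⇒ log+=8
tell(0) @ H1 ⇒ log+=0
throw(2) @ H0 caught ⇒ 25
H1 returns (25, (8, 0))
H2 returns (25, (8, 0))
H3 returns [(25, (8, 0))]
= [(25, (8, 0))]

Answer: [(25, (8, 0))] ; first throw caught by: H0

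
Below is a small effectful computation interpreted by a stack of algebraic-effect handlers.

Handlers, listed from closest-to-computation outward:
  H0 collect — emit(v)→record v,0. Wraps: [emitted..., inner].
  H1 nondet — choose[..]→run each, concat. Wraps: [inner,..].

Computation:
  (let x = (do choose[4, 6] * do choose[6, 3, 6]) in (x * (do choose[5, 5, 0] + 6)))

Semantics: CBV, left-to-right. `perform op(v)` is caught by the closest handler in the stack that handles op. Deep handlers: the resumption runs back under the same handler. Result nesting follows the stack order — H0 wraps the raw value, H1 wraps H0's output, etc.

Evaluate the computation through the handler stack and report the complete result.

Answer: [[264], [264], [144], [132], [132], [72], [264], [264], [144], [396], [396], [216], [198], [198], [108], [396], [396], [216]]

Step-by-step:
choose[4, 6] @ H1
  branch[0] choose=4:
    choose[6, 3, 6] @ H1
      branch[0] choose=6:
        choose[5, 5, 0] @ H1
          branch[0] choose=5:
            H0 returns [264]
            H1 returns [[264]]
          branch[1] choose=5:
            H0 returns [264]
            H1 returns [[264]]
          branch[2] choose=0:
            H0 returns [144]
            H1 returns [[144]]
      branch[1] choose=3:
        choose[5, 5, 0] @ H1
          branch[0] choose=5:
            H0 returns [132]
            H1 returns [[132]]
          branch[1] choose=5:
            H0 returns [132]
            H1 returns [[132]]
          branch[2] choose=0:
            H0 returns [72]
            H1 returns [[72]]
      branch[2] choose=6:
        choose[5, 5, 0] @ H1
          branch[0] choose=5:
            H0 returns [264]
            H1 returns [[264]]
          branch[1] choose=5:
            H0 returns [264]
            H1 returns [[264]]
          branch[2] choose=0:
            H0 returns [144]
            H1 returns [[144]]
  branch[1] choose=6:
    choose[6, 3, 6] @ H1
      branch[0] choose=6:
        choose[5, 5, 0] @ H1
          branch[0] choose=5:
            H0 returns [396]
            H1 returns [[396]]
          branch[1] choose=5:
            H0 returns [396]
            H1 returns [[396]]
          branch[2] choose=0:
            H0 returns [216]
            H1 returns [[216]]
      branch[1] choose=3:
        choose[5, 5, 0] @ H1
          branch[0] choose=5:
            H0 returns [198]
            H1 returns [[198]]
          branch[1] choose=5:
            H0 returns [198]
            H1 returns [[198]]
          branch[2] choose=0:
            H0 returns [108]
            H1 returns [[108]]
      branch[2] choose=6:
        choose[5, 5, 0] @ H1
          branch[0] choose=5:
            H0 returns [396]
            H1 returns [[396]]
          branch[1] choose=5:
            H0 returns [396]
            H1 returns [[396]]
          branch[2] choose=0:
            H0 returns [216]
            H1 returns [[216]]
= [[264], [264], [144], [132], [132], [72], [264], [264], [144], [396], [396], [216], [198], [198], [108], [396], [396], [216]]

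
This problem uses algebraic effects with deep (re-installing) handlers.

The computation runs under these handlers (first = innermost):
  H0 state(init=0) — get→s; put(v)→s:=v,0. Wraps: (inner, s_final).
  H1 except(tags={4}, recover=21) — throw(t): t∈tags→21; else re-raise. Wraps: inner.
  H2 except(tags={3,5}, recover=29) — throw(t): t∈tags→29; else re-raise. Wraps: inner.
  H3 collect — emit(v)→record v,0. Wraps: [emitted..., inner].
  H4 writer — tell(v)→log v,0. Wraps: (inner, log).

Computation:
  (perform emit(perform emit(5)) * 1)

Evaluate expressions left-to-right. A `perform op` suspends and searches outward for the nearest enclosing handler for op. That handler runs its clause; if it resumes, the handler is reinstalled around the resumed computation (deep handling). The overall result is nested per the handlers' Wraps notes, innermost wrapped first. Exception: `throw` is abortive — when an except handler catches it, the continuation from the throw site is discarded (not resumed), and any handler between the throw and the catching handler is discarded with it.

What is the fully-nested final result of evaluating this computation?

Answer: ([5, 0, (0, 0)], ())

Evaluation trace:
emit(5) @ H3 ⇒ out+=5
emit(0) @ H3 ⇒ out+=0
H0 returns (0, 0)
H1 returns (0, 0)
H2 returns (0, 0)
H3 returns [5, 0, (0, 0)]
H4 returns ([5, 0, (0, 0)], ())
= ([5, 0, (0, 0)], ())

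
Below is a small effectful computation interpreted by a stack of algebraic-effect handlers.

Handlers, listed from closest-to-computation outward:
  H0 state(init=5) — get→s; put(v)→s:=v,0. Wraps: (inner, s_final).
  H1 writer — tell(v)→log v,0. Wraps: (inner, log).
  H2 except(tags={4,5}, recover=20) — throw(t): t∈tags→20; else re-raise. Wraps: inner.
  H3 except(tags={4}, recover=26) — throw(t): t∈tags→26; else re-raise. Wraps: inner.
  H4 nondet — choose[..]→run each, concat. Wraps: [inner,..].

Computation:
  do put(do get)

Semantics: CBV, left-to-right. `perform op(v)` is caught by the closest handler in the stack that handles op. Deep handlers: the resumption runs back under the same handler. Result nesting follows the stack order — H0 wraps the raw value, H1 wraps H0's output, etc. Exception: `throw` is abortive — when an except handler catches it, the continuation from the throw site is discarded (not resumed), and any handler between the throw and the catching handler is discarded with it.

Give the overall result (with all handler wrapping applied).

Working:
get @ H0 ⇒ 5
put(5) @ H0 ⇒ s:=5
H0 returns (0, 5)
H1 returns ((0, 5), ())
H2 returns ((0, 5), ())
H3 returns ((0, 5), ())
H4 returns [((0, 5), ())]
= [((0, 5), ())]

Answer: [((0, 5), ())]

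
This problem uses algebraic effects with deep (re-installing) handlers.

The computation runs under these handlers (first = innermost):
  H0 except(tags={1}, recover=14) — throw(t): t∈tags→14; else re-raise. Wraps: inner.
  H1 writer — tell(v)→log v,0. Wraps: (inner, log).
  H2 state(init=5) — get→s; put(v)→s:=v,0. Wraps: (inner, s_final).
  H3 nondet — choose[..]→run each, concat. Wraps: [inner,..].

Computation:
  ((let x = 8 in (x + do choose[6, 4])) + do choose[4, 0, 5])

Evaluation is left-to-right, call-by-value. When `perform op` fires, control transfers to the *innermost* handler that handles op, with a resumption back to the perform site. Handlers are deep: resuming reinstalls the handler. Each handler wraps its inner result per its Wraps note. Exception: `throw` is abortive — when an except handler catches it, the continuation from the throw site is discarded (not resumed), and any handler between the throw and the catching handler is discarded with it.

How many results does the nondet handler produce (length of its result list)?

Answer: 6

Step-by-step:
choose[6, 4] @ H3
  branch[0] choose=6:
    choose[4, 0, 5] @ H3
      branch[0] choose=4:
        H0 returns 18
        H1 returns (18, ())
        H2 returns ((18, ()), 5)
        H3 returns [((18, ()), 5)]
      branch[1] choose=0:
        H0 returns 14
        H1 returns (14, ())
        H2 returns ((14, ()), 5)
        H3 returns [((14, ()), 5)]
      branch[2] choose=5:
        H0 returns 19
        H1 returns (19, ())
        H2 returns ((19, ()), 5)
        H3 returns [((19, ()), 5)]
  branch[1] choose=4:
    choose[4, 0, 5] @ H3
      branch[0] choose=4:
        H0 returns 16
        H1 returns (16, ())
        H2 returns ((16, ()), 5)
        H3 returns [((16, ()), 5)]
      branch[1] choose=0:
        H0 returns 12
        H1 returns (12, ())
        H2 returns ((12, ()), 5)
        H3 returns [((12, ()), 5)]
      branch[2] choose=5:
        H0 returns 17
        H1 returns (17, ())
        H2 returns ((17, ()), 5)
        H3 returns [((17, ()), 5)]
= [((18, ()), 5), ((14, ()), 5), ((19, ()), 5), ((16, ()), 5), ((12, ()), 5), ((17, ()), 5)]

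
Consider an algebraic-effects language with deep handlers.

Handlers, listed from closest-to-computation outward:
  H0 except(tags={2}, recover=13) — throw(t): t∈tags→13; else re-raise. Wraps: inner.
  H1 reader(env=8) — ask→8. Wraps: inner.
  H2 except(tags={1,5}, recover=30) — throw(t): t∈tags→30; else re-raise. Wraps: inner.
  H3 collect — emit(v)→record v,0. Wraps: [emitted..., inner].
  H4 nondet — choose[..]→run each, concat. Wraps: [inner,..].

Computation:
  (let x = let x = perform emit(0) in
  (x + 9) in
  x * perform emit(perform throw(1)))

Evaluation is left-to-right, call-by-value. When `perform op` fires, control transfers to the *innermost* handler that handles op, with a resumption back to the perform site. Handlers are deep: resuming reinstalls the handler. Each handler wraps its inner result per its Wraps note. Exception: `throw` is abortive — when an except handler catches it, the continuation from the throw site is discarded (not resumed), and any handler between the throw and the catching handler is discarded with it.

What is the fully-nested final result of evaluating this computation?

Evaluation trace:
emit(0) @ H3 ⇒ out+=0
throw(1) @ H0 re-raised
throw(1) @ H2 caught ⇒ 30
H3 returns [0, 30]
H4 returns [[0, 30]]
= [[0, 30]]

Answer: [[0, 30]]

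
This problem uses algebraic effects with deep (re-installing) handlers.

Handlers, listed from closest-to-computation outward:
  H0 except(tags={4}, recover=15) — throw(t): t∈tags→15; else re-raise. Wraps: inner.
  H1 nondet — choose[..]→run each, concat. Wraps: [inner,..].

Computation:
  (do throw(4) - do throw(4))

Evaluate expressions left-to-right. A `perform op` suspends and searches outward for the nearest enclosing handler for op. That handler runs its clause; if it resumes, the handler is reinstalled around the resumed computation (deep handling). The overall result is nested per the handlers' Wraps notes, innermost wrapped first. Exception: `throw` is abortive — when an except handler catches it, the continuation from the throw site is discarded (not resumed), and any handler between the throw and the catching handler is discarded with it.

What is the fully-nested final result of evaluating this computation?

Answer: [15]

Working:
throw(4) @ H0 caught ⇒ 15
H1 returns [15]
= [15]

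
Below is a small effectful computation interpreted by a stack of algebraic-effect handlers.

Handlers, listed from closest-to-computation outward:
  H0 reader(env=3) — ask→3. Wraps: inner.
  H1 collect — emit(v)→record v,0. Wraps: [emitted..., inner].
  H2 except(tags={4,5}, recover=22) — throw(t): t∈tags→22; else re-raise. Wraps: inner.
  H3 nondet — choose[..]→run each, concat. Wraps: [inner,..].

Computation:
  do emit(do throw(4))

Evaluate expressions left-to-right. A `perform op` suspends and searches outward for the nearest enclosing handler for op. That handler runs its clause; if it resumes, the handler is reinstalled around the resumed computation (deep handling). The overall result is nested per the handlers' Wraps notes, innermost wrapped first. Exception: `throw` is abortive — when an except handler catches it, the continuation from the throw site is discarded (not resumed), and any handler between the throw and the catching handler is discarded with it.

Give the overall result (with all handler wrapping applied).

Answer: [22]

Working:
throw(4) @ H2 caught ⇒ 22
H3 returns [22]
= [22]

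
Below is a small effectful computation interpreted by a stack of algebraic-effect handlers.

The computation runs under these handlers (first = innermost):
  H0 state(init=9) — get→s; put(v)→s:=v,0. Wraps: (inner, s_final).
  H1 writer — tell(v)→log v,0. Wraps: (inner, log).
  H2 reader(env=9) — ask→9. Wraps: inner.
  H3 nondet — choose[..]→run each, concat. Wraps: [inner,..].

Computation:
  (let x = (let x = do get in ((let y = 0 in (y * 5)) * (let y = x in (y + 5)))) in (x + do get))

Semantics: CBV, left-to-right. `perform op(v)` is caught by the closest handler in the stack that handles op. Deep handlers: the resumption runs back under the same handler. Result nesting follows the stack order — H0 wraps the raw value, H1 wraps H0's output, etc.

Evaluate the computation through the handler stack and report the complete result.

Step-by-step:
get @ H0 ⇒ 9
get @ H0 ⇒ 9
H0 returns (9, 9)
H1 returns ((9, 9), ())
H2 returns ((9, 9), ())
H3 returns [((9, 9), ())]
= [((9, 9), ())]

Answer: [((9, 9), ())]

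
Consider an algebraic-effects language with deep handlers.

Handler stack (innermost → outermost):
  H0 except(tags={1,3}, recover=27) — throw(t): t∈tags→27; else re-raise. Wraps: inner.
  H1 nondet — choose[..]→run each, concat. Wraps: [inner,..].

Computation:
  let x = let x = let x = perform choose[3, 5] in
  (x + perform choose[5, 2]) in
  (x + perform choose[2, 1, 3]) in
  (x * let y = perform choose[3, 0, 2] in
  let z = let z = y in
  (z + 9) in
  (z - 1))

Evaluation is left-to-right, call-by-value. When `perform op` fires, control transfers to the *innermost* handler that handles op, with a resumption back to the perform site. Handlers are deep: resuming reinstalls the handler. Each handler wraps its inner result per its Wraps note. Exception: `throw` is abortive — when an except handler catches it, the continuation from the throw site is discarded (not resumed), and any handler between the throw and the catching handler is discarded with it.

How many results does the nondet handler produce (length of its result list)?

Answer: 36

Step-by-step:
choose[3, 5] @ H1
  branch[0] choose=3:
    choose[5, 2] @ H1
      branch[0] choose=5:
        choose[2, 1, 3] @ H1
          branch[0] choose=2:
            choose[3, 0, 2] @ H1
              branch[0] choose=3:
                H0 returns 110
                H1 returns [110]
              branch[1] choose=0:
                H0 returns 80
                H1 returns [80]
              branch[2] choose=2:
                H0 returns 100
                H1 returns [100]
          branch[1] choose=1:
            choose[3, 0, 2] @ H1
              branch[0] choose=3:
                H0 returns 99
                H1 returns [99]
              branch[1] choose=0:
                H0 returns 72
                H1 returns [72]
              branch[2] choose=2:
                H0 returns 90
                H1 returns [90]
          branch[2] choose=3:
            choose[3, 0, 2] @ H1
              branch[0] choose=3:
                H0 returns 121
                H1 returns [121]
              branch[1] choose=0:
                H0 returns 88
                H1 returns [88]
              branch[2] choose=2:
                H0 returns 110
                H1 returns [110]
      branch[1] choose=2:
        choose[2, 1, 3] @ H1
          branch[0] choose=2:
            choose[3, 0, 2] @ H1
              branch[0] choose=3:
                H0 returns 77
                H1 returns [77]
              branch[1] choose=0:
                H0 returns 56
                H1 returns [56]
              branch[2] choose=2:
                H0 returns 70
                H1 returns [70]
          branch[1] choose=1:
            choose[3, 0, 2] @ H1
              branch[0] choose=3:
                H0 returns 66
                H1 returns [66]
              branch[1] choose=0:
                H0 returns 48
                H1 returns [48]
              branch[2] choose=2:
                H0 returns 60
                H1 returns [60]
          branch[2] choose=3:
            choose[3, 0, 2] @ H1
              branch[0] choose=3:
                H0 returns 88
                H1 returns [88]
              branch[1] choose=0:
                H0 returns 64
                H1 returns [64]
              branch[2] choose=2:
                H0 returns 80
                H1 returns [80]
  branch[1] choose=5:
    choose[5, 2] @ H1
      branch[0] choose=5:
        choose[2, 1, 3] @ H1
          branch[0] choose=2:
            choose[3, 0, 2] @ H1
              branch[0] choose=3:
                H0 returns 132
                H1 returns [132]
              branch[1] choose=0:
                H0 returns 96
                H1 returns [96]
              branch[2] choose=2:
                H0 returns 120
                H1 returns [120]
          branch[1] choose=1:
            choose[3, 0, 2] @ H1
              branch[0] choose=3:
                H0 returns 121
                H1 returns [121]
              branch[1] choose=0:
                H0 returns 88
                H1 returns [88]
              branch[2] choose=2:
                H0 returns 110
                H1 returns [110]
          branch[2] choose=3:
            choose[3, 0, 2] @ H1
              branch[0] choose=3:
                H0 returns 143
                H1 returns [143]
              branch[1] choose=0:
                H0 returns 104
                H1 returns [104]
              branch[2] choose=2:
                H0 returns 130
                H1 returns [130]
      branch[1] choose=2:
        choose[2, 1, 3] @ H1
          branch[0] choose=2:
            choose[3, 0, 2] @ H1
              branch[0] choose=3:
                H0 returns 99
                H1 returns [99]
              branch[1] choose=0:
                H0 returns 72
                H1 returns [72]
              branch[2] choose=2:
                H0 returns 90
                H1 returns [90]
          branch[1] choose=1:
            choose[3, 0, 2] @ H1
              branch[0] choose=3:
                H0 returns 88
                H1 returns [88]
              branch[1] choose=0:
                H0 returns 64
                H1 returns [64]
              branch[2] choose=2:
                H0 returns 80
                H1 returns [80]
          branch[2] choose=3:
            choose[3, 0, 2] @ H1
              branch[0] choose=3:
                H0 returns 110
                H1 returns [110]
              branch[1] choose=0:
                H0 returns 80
                H1 returns [80]
              branch[2] choose=2:
                H0 returns 100
                H1 returns [100]
= [110, 80, 100, 99, 72, 90, 121, 88, 110, 77, 56, 70, 66, 48, 60, 88, 64, 80, 132, 96, 120, 121, 88, 110, 143, 104, 130, 99, 72, 90, 88, 64, 80, 110, 80, 100]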